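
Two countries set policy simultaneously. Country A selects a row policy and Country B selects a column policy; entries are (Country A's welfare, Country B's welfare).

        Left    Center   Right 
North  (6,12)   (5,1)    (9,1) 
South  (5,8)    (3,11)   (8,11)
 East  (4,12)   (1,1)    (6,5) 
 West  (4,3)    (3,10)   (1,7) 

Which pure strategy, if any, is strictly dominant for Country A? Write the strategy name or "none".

North

North vs South: Left: 6>5, Center: 5>3, Right: 9>8.
North vs East: Left: 6>4, Center: 5>1, Right: 9>6.
North vs West: Left: 6>4, Center: 5>3, Right: 9>1.
North strictly beats every other strategy against every opponent action, so it is strictly dominant.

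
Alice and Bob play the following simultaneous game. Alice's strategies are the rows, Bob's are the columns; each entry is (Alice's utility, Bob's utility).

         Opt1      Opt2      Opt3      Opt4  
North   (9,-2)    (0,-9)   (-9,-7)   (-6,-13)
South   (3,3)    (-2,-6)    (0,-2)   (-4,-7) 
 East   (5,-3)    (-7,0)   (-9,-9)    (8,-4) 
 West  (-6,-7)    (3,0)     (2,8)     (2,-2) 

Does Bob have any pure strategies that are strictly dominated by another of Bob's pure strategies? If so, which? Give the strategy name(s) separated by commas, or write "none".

Opt4

Opt1: no other strategy beats it everywhere (Opt2 at North (-2>-9); Opt3 at North (-2>-7); Opt4 at North (-2>-13)).
Opt2: no other strategy beats it everywhere (Opt1 at East (0>-3); Opt3 at East (0>-9); Opt4 at North (-9>-13)).
Opt3 is not dominated — it holds its own against Opt1 at West (8>-7); Opt2 at North (-7>-9); Opt4 at North (-7>-13).
Opt4: dominated, since Opt2 does at least as well everywhere (North: -9>-13, South: -6>-7, East: 0>-4, West: 0>-2).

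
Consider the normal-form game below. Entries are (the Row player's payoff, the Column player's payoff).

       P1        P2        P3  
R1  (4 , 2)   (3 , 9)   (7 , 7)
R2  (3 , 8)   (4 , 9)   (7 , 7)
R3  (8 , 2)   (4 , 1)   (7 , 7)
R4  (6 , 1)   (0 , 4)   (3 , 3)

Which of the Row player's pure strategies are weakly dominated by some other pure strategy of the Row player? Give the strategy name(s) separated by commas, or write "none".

R1: dominated, since R3 does at least as well everywhere (P1: 8>4, P2: 4>3, P3: 7=7).
R3 weakly dominates R2 — P1: 8>3, P2: 4=4, P3: 7=7.
R3 is not dominated — it holds its own against R1 at P1 (8>4); R2 at P1 (8>3); R4 at P1 (8>6).
R3 weakly dominates R4 — P1: 8>6, P2: 4>0, P3: 7>3.

R1, R2, R4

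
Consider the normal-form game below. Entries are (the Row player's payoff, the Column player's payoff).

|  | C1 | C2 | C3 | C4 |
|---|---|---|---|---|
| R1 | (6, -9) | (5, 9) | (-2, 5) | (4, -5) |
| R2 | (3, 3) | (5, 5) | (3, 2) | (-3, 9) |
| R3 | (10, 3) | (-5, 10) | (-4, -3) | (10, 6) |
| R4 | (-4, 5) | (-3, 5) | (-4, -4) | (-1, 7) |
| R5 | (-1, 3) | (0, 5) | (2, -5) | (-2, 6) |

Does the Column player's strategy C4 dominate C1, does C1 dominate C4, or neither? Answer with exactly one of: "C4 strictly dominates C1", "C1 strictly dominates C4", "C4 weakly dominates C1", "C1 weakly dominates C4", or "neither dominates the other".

C4 strictly dominates C1

Compare C4 to C1 across each choice by the Row player: R1: -5>-9, R2: 9>3, R3: 6>3, R4: 7>5, R5: 6>3.
Every comparison favours C4, so C4 strictly dominates C1.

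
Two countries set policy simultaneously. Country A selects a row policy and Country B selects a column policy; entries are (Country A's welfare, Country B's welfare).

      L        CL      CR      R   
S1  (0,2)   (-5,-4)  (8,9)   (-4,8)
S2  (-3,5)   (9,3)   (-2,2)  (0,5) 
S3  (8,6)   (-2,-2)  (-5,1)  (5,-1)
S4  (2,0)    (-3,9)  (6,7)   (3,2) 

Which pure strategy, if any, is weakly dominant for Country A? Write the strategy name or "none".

none

S1 fails to dominate S2 at CL (-5<9).
S2 fails to dominate S1 at L (-3<0).
S3 fails to dominate S1 at CR (-5<8).
S4 fails to dominate S1 at CR (6<8).
No single strategy dominates all the others.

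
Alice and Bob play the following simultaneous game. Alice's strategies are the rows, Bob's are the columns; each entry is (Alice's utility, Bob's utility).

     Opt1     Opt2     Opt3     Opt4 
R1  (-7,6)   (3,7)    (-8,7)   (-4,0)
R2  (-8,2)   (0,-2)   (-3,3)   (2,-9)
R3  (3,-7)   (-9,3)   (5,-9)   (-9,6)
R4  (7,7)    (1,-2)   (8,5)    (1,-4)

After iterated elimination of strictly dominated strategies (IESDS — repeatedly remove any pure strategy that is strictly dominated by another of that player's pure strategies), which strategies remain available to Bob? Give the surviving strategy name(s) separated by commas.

Opt1, Opt2, Opt3

For Alice, R4 strictly dominates R3 on the remaining columns (Opt1: 7>3, Opt2: 1>-9, Opt3: 8>5, Opt4: 1>-9); eliminate R3.
For Bob, Opt1 strictly dominates Opt4 on the remaining rows (R1: 6>0, R2: 2>-9, R4: 7>-4); eliminate Opt4.
For Alice, R4 strictly dominates R2 on the remaining columns (Opt1: 7>-8, Opt2: 1>0, Opt3: 8>-3); eliminate R2.
Among the remaining strategies, none is strictly dominated by another pure strategy of the same player, so the elimination stops.
Surviving strategies — Alice: {R1, R4}; Bob: {Opt1, Opt2, Opt3}.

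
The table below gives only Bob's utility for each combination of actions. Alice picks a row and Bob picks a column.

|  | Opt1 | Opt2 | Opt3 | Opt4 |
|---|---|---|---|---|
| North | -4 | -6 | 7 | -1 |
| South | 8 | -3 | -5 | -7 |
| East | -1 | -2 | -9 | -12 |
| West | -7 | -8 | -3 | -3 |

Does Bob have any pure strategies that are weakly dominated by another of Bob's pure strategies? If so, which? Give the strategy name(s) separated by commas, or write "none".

Opt1: no other strategy beats it everywhere (Opt2 at North (-4>-6); Opt3 at South (8>-5); Opt4 at South (8>-7)).
Opt2: dominated, since Opt1 does at least as well everywhere (North: -4>-6, South: 8>-3, East: -1>-2, West: -7>-8).
Opt3: no other strategy beats it everywhere (Opt1 at North (7>-4); Opt2 at North (7>-6); Opt4 at North (7>-1)).
Opt3 weakly dominates Opt4 — North: 7>-1, South: -5>-7, East: -9>-12, West: -3=-3.

Opt2, Opt4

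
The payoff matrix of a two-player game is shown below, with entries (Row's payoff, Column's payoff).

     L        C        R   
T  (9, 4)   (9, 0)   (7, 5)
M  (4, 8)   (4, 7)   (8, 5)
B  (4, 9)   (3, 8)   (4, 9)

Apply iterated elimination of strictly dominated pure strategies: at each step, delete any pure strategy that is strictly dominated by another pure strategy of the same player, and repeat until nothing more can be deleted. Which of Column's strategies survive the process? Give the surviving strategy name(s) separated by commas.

Row's strategy B is strictly dominated by T (L: 9>4, C: 9>3, R: 7>4) and is removed.
Column's strategy C is strictly dominated by L (T: 4>0, M: 8>7) and is removed.
Among the remaining strategies, none is strictly dominated by another pure strategy of the same player, so the elimination stops.
Surviving strategies — Row: {T, M}; Column: {L, R}.

L, R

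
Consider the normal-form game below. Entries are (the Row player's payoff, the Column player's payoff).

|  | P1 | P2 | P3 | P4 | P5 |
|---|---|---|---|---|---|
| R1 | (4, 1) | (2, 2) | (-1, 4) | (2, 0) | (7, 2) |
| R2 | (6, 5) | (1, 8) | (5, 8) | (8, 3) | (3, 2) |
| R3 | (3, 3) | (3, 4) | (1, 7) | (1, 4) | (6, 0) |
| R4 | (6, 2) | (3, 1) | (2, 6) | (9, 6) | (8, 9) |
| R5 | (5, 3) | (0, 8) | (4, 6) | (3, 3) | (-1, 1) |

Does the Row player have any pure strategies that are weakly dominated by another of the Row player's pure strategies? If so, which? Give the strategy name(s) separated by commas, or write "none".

R1 is weakly dominated by R4 (P1: 6>4, P2: 3>2, P3: 2>-1, P4: 9>2, P5: 8>7).
R2 is not dominated — it holds its own against R1 at P1 (6>4); R3 at P1 (6>3); R4 at P3 (5>2); R5 at P1 (6>5).
R4 weakly dominates R3 — P1: 6>3, P2: 3=3, P3: 2>1, P4: 9>1, P5: 8>6.
R4 is not dominated — it holds its own against R1 at P1 (6>4); R2 at P2 (3>1); R3 at P1 (6>3); R5 at P1 (6>5).
R5 is weakly dominated by R2 (P1: 6>5, P2: 1>0, P3: 5>4, P4: 8>3, P5: 3>-1).

R1, R3, R5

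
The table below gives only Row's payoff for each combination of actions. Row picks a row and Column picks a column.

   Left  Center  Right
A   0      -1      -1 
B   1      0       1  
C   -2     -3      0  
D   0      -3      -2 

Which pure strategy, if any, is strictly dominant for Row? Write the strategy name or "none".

B vs A: Left: 1>0, Center: 0>-1, Right: 1>-1.
B vs C: Left: 1>-2, Center: 0>-3, Right: 1>0.
B vs D: Left: 1>0, Center: 0>-3, Right: 1>-2.
B strictly beats every other strategy against every opponent action, so it is strictly dominant.

B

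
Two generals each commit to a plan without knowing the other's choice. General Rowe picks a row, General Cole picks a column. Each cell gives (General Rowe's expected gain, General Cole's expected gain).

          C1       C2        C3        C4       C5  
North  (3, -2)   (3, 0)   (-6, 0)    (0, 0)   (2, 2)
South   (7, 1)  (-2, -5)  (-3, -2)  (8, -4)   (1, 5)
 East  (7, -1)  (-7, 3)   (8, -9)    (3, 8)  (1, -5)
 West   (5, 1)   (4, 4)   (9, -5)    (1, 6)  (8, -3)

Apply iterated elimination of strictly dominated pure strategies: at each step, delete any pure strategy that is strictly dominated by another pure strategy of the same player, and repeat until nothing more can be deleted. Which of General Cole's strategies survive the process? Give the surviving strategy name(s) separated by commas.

C1, C4, C5

Row North is eliminated: West beats it against every remaining column (C1: 5>3, C2: 4>3, C3: 9>-6, C4: 1>0, C5: 8>2).
Column C2 is eliminated: C4 beats it against every remaining row (South: -4>-5, East: 8>3, West: 6>4).
General Cole's strategy C3 is strictly dominated by C1 (South: 1>-2, East: -1>-9, West: 1>-5) and is removed.
Among the remaining strategies, none is strictly dominated by another pure strategy of the same player, so the elimination stops.
Surviving strategies — General Rowe: {South, East, West}; General Cole: {C1, C4, C5}.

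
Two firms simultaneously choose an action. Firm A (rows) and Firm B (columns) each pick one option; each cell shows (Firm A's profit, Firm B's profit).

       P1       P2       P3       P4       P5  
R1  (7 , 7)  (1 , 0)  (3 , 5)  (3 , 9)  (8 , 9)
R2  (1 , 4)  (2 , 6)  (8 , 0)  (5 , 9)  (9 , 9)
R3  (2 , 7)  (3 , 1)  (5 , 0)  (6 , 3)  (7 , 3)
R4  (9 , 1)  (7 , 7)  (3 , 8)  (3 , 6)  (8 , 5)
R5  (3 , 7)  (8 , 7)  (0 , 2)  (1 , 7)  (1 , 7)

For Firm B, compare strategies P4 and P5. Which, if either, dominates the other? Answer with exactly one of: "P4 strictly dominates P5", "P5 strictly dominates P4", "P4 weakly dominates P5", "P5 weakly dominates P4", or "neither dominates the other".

Compare P4 to P5 across each choice by Firm A: R1: 9=9, R2: 9=9, R3: 3=3, R4: 6>5, R5: 7=7.
P4 is at least as good everywhere and strictly better somewhere (tied only at R1, R2, R3, R5), so P4 weakly but not strictly dominates P5.

P4 weakly dominates P5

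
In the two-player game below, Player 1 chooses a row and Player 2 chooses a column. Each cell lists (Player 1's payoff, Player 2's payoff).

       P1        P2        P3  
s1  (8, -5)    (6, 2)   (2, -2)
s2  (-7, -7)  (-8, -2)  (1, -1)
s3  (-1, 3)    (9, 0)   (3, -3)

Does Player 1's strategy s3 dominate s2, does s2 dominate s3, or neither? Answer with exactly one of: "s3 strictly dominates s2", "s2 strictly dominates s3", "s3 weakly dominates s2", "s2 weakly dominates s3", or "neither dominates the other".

Compare s3 to s2 across each opponent action: P1: -1>-7, P2: 9>-8, P3: 3>1.
Every comparison favours s3, so s3 strictly dominates s2.

s3 strictly dominates s2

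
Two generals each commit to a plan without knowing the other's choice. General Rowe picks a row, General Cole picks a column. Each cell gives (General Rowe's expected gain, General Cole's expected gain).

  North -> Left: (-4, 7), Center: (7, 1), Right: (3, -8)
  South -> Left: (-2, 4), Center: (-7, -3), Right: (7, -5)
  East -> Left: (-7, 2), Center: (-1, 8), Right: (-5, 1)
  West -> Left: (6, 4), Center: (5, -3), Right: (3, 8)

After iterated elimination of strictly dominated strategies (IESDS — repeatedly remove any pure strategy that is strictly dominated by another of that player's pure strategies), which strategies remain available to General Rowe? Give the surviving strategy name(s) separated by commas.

South, West

Row East is eliminated: North beats it against every remaining column (Left: -4>-7, Center: 7>-1, Right: 3>-5).
For General Cole, Left strictly dominates Center on the remaining rows (North: 7>1, South: 4>-3, West: 4>-3); eliminate Center.
For General Rowe, South strictly dominates North on the remaining columns (Left: -2>-4, Right: 7>3); eliminate North.
Among the remaining strategies, none is strictly dominated by another pure strategy of the same player, so the elimination stops.
Surviving strategies — General Rowe: {South, West}; General Cole: {Left, Right}.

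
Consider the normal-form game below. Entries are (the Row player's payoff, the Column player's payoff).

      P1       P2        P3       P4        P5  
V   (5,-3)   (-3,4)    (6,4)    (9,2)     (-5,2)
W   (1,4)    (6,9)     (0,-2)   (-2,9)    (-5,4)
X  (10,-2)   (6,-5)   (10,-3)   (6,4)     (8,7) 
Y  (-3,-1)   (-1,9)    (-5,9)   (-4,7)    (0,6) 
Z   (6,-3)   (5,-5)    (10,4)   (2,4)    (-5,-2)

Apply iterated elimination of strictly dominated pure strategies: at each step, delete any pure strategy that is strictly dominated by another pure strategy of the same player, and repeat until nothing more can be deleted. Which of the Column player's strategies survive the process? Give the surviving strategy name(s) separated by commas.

Row Y is eliminated: X beats it against every remaining column (P1: 10>-3, P2: 6>-1, P3: 10>-5, P4: 6>-4, P5: 8>0).
For the Column player, P4 strictly dominates P1 on the remaining rows (V: 2>-3, W: 9>4, X: 4>-2, Z: 4>-3); eliminate P1.
Among the remaining strategies, none is strictly dominated by another pure strategy of the same player, so the elimination stops.
Surviving strategies — the Row player: {V, W, X, Z}; the Column player: {P2, P3, P4, P5}.

P2, P3, P4, P5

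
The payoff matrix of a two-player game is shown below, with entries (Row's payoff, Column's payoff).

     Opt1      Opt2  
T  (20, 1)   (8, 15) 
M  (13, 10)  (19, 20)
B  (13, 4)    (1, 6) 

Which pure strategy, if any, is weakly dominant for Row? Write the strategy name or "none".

none

T fails to dominate M at Opt2 (8<19).
M fails to dominate T at Opt1 (13<20).
B fails to dominate T at Opt1 (13<20).
No single strategy dominates all the others.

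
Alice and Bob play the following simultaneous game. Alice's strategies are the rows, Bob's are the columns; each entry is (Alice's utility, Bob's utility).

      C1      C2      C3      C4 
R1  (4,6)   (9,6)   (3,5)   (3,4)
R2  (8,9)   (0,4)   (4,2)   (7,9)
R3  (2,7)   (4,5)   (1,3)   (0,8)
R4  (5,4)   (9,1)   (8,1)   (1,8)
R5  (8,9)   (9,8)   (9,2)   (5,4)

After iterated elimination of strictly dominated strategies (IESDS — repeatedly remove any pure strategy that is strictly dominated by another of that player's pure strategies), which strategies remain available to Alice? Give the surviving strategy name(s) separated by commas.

R1, R2, R4, R5

Row R3 is eliminated: R1 beats it against every remaining column (C1: 4>2, C2: 9>4, C3: 3>1, C4: 3>0).
Column C3 is eliminated: C1 beats it against every remaining row (R1: 6>5, R2: 9>2, R4: 4>1, R5: 9>2).
Among the remaining strategies, none is strictly dominated by another pure strategy of the same player, so the elimination stops.
Surviving strategies — Alice: {R1, R2, R4, R5}; Bob: {C1, C2, C4}.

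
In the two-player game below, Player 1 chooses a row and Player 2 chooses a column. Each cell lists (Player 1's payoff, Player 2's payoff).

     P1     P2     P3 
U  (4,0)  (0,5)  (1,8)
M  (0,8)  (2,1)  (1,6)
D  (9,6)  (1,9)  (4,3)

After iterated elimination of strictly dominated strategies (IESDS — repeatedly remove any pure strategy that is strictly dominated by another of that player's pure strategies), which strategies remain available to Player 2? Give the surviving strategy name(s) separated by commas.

P1, P2

Row U is eliminated: D beats it against every remaining column (P1: 9>4, P2: 1>0, P3: 4>1).
Column P3 is eliminated: P1 beats it against every remaining row (M: 8>6, D: 6>3).
Among the remaining strategies, none is strictly dominated by another pure strategy of the same player, so the elimination stops.
Surviving strategies — Player 1: {M, D}; Player 2: {P1, P2}.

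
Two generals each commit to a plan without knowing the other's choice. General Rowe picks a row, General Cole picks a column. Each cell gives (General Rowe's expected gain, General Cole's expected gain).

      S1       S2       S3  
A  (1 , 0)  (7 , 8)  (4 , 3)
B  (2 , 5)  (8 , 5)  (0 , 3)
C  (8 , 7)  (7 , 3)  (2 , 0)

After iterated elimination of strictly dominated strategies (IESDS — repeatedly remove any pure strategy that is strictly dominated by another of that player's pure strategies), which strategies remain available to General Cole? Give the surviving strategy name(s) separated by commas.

General Cole's strategy S3 is strictly dominated by S2 (A: 8>3, B: 5>3, C: 3>0) and is removed.
For General Rowe, B strictly dominates A on the remaining columns (S1: 2>1, S2: 8>7); eliminate A.
Among the remaining strategies, none is strictly dominated by another pure strategy of the same player, so the elimination stops.
Surviving strategies — General Rowe: {B, C}; General Cole: {S1, S2}.

S1, S2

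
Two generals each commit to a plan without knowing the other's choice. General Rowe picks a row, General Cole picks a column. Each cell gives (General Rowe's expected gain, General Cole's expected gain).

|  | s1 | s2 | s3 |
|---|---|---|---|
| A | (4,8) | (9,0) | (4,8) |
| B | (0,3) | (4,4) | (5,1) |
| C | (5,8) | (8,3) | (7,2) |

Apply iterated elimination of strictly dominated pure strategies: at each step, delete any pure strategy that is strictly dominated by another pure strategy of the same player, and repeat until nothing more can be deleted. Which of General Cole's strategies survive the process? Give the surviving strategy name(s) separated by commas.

Row B is eliminated: C beats it against every remaining column (s1: 5>0, s2: 8>4, s3: 7>5).
General Cole's strategy s2 is strictly dominated by s1 (A: 8>0, C: 8>3) and is removed.
Row A is eliminated: C beats it against every remaining column (s1: 5>4, s3: 7>4).
General Cole's strategy s3 is strictly dominated by s1 (C: 8>2) and is removed.
Among the remaining strategies, none is strictly dominated by another pure strategy of the same player, so the elimination stops.
Surviving strategies — General Rowe: {C}; General Cole: {s1}.

s1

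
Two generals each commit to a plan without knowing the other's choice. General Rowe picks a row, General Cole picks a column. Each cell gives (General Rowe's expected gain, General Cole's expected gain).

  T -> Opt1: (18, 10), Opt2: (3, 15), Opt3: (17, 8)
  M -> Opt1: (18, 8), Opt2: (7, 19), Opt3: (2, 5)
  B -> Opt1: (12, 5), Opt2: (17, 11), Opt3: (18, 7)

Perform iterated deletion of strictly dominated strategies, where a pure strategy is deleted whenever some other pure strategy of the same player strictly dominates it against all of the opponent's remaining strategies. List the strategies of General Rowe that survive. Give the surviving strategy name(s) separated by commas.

B

Column Opt1 is eliminated: Opt2 beats it against every remaining row (T: 15>10, M: 19>8, B: 11>5).
For General Rowe, B strictly dominates T on the remaining columns (Opt2: 17>3, Opt3: 18>17); eliminate T.
Row M is eliminated: B beats it against every remaining column (Opt2: 17>7, Opt3: 18>2).
Column Opt3 is eliminated: Opt2 beats it against every remaining row (B: 11>7).
Among the remaining strategies, none is strictly dominated by another pure strategy of the same player, so the elimination stops.
Surviving strategies — General Rowe: {B}; General Cole: {Opt2}.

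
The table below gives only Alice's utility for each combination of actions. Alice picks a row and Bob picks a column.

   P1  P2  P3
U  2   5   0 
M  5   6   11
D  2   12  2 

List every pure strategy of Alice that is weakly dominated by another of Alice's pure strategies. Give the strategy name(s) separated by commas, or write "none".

U

M weakly dominates U — P1: 5>2, P2: 6>5, P3: 11>0.
Nothing dominates M: U at P1 (5>2); D at P1 (5>2).
Nothing dominates D: U at P2 (12>5); M at P2 (12>6).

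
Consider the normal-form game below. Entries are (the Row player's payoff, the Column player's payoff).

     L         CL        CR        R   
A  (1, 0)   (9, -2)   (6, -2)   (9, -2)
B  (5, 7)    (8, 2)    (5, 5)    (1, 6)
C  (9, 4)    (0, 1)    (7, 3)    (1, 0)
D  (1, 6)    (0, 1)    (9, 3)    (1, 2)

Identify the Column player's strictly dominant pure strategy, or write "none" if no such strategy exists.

L

L vs CL: A: 0>-2, B: 7>2, C: 4>1, D: 6>1.
L vs CR: A: 0>-2, B: 7>5, C: 4>3, D: 6>3.
L vs R: A: 0>-2, B: 7>6, C: 4>0, D: 6>2.
L strictly beats every other strategy against every opponent action, so it is strictly dominant.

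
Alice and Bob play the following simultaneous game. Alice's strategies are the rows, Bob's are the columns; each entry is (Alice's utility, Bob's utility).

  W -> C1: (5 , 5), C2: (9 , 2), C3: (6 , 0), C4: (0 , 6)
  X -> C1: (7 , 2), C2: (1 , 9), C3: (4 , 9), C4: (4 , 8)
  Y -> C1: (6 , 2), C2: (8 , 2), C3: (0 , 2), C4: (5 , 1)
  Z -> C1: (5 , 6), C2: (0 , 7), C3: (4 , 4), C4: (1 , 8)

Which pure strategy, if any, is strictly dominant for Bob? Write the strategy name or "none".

none

C1 fails to dominate C2 at X (2<9).
C2 fails to dominate C1 at W (2<5).
C3 fails to dominate C1 at W (0<5).
C4 fails to dominate C1 at Y (1<2).
No single strategy dominates all the others.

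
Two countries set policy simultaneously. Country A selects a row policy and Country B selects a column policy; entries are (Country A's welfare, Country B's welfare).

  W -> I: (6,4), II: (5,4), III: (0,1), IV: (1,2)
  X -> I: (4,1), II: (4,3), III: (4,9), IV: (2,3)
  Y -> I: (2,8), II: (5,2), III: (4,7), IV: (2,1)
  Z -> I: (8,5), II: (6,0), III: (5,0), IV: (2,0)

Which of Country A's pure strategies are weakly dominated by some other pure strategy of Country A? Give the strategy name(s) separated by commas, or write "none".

W is weakly dominated by Z (I: 8>6, II: 6>5, III: 5>0, IV: 2>1).
X: dominated, since Z does at least as well everywhere (I: 8>4, II: 6>4, III: 5>4, IV: 2=2).
Y: dominated, since Z does at least as well everywhere (I: 8>2, II: 6>5, III: 5>4, IV: 2=2).
Z is not dominated — it holds its own against W at I (8>6); X at I (8>4); Y at I (8>2).

W, X, Y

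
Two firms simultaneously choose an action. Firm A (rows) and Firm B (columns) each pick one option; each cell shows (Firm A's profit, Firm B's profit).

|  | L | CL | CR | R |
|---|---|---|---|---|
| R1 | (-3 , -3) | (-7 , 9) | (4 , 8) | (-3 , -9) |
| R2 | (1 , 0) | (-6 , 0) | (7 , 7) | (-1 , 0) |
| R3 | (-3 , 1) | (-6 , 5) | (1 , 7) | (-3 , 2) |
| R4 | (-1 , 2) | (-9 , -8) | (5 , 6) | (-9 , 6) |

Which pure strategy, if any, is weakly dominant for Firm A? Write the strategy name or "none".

R2 vs R1: L: 1>-3, CL: -6>-7, CR: 7>4, R: -1>-3.
R2 vs R3: L: 1>-3, CL: -6=-6, CR: 7>1, R: -1>-3.
R2 vs R4: L: 1>-1, CL: -6>-9, CR: 7>5, R: -1>-9.
R2 is at least as good as every other strategy against every opponent action, so it is weakly dominant.

R2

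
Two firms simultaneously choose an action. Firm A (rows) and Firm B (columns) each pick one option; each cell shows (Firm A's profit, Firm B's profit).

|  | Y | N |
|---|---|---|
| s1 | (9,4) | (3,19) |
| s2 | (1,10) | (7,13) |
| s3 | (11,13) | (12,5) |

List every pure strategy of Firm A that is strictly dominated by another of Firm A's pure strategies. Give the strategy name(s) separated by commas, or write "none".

s1: dominated, since s3 does at least as well everywhere (Y: 11>9, N: 12>3).
s3 strictly dominates s2 — Y: 11>1, N: 12>7.
s3: no other strategy beats it everywhere (s1 at Y (11>9); s2 at Y (11>1)).

s1, s2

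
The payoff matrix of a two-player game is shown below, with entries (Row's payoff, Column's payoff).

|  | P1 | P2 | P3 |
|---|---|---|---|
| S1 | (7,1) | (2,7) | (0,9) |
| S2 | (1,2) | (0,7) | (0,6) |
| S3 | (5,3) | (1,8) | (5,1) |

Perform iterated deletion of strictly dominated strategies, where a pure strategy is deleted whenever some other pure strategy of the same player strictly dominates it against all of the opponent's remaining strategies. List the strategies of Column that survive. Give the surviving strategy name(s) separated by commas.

Row's strategy S2 is strictly dominated by S3 (P1: 5>1, P2: 1>0, P3: 5>0) and is removed.
Column's strategy P1 is strictly dominated by P2 (S1: 7>1, S3: 8>3) and is removed.
Among the remaining strategies, none is strictly dominated by another pure strategy of the same player, so the elimination stops.
Surviving strategies — Row: {S1, S3}; Column: {P2, P3}.

P2, P3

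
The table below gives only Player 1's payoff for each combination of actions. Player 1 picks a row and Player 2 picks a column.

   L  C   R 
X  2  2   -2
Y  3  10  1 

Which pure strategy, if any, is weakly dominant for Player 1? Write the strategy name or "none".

Y

Y vs X: L: 3>2, C: 10>2, R: 1>-2.
Y is at least as good as every other strategy against every opponent action, so it is weakly dominant.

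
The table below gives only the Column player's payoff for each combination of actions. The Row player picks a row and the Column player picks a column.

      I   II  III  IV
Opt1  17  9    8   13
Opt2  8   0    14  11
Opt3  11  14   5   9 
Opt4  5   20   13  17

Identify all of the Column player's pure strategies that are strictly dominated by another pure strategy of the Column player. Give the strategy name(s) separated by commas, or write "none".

none

I is not dominated — it holds its own against II at Opt1 (17>9); III at Opt1 (17>8); IV at Opt1 (17>13).
II: no other strategy beats it everywhere (I at Opt3 (14>11); III at Opt1 (9>8); IV at Opt3 (14>9)).
Nothing dominates III: I at Opt2 (14>8); II at Opt2 (14>0); IV at Opt2 (14>11).
IV is not dominated — it holds its own against I at Opt2 (11>8); II at Opt1 (13>9); III at Opt1 (13>8).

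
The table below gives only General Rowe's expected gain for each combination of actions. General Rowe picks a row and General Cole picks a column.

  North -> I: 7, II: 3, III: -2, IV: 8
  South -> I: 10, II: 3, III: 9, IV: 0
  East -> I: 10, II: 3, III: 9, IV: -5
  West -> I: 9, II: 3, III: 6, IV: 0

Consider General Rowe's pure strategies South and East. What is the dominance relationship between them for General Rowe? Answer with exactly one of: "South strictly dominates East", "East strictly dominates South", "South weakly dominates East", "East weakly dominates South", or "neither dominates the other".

South's payoffs vs East's, by General Cole's action — I: 10=10, II: 3=3, III: 9=9, IV: 0>-5.
South is at least as good everywhere and strictly better somewhere (tied only at I, II, III), so South weakly but not strictly dominates East.

South weakly dominates East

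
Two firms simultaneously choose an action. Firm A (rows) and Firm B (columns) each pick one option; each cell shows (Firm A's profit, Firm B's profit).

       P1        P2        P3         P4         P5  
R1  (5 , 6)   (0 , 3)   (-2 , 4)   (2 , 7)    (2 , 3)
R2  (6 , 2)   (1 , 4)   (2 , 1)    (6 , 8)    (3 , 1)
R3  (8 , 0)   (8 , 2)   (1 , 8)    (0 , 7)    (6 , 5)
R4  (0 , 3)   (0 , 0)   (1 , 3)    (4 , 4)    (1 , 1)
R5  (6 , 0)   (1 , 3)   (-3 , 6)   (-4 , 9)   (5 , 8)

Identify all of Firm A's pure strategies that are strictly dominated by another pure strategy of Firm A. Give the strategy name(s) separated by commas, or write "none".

R1, R4, R5

R2 strictly dominates R1 — P1: 6>5, P2: 1>0, P3: 2>-2, P4: 6>2, P5: 3>2.
Nothing dominates R2: R1 at P1 (6>5); R3 at P3 (2>1); R4 at P1 (6>0); R5 at P1 (6=6).
R3 is not dominated — it holds its own against R1 at P1 (8>5); R2 at P1 (8>6); R4 at P1 (8>0); R5 at P1 (8>6).
R4 is strictly dominated by R2 (P1: 6>0, P2: 1>0, P3: 2>1, P4: 6>4, P5: 3>1).
R5 is strictly dominated by R3 (P1: 8>6, P2: 8>1, P3: 1>-3, P4: 0>-4, P5: 6>5).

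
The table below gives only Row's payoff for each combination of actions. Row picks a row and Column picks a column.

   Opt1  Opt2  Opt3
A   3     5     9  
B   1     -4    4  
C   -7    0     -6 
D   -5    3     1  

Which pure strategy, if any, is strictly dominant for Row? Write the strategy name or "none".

A vs B: Opt1: 3>1, Opt2: 5>-4, Opt3: 9>4.
A vs C: Opt1: 3>-7, Opt2: 5>0, Opt3: 9>-6.
A vs D: Opt1: 3>-5, Opt2: 5>3, Opt3: 9>1.
A strictly beats every other strategy against every opponent action, so it is strictly dominant.

A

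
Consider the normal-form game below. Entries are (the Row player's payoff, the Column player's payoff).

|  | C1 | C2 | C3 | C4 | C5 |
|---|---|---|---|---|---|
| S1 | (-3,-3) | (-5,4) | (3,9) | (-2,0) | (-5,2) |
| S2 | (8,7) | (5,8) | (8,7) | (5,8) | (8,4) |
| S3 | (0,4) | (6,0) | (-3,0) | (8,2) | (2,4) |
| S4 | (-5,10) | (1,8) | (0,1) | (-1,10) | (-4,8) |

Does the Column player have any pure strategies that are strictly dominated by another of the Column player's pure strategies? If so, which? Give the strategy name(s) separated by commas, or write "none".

C1 is not dominated — it holds its own against C2 at S3 (4>0); C3 at S2 (7=7); C4 at S3 (4>2); C5 at S2 (7>4).
C2 is not dominated — it holds its own against C1 at S1 (4>-3); C3 at S2 (8>7); C4 at S1 (4>0); C5 at S1 (4>2).
C3: no other strategy beats it everywhere (C1 at S1 (9>-3); C2 at S1 (9>4); C4 at S1 (9>0); C5 at S1 (9>2)).
C4 is not dominated — it holds its own against C1 at S1 (0>-3); C2 at S2 (8=8); C3 at S2 (8>7); C5 at S2 (8>4).
Nothing dominates C5: C1 at S1 (2>-3); C2 at S3 (4>0); C3 at S3 (4>0); C4 at S1 (2>0).

none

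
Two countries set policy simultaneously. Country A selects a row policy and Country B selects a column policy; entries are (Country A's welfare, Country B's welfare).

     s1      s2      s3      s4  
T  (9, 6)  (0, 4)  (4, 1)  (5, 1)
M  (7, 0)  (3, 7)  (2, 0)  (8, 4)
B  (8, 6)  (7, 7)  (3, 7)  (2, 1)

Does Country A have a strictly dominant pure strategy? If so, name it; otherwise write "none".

T fails to dominate M at s2 (0<3).
M fails to dominate T at s1 (7<9).
B fails to dominate T at s1 (8<9).
No single strategy dominates all the others.

none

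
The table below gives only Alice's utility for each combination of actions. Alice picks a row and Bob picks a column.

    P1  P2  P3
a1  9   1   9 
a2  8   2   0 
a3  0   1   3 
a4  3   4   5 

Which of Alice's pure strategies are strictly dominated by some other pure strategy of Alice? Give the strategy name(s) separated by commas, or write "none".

Nothing dominates a1: a2 at P1 (9>8); a3 at P1 (9>0); a4 at P1 (9>3).
a2 is not dominated — it holds its own against a1 at P2 (2>1); a3 at P1 (8>0); a4 at P1 (8>3).
a3: dominated, since a4 does at least as well everywhere (P1: 3>0, P2: 4>1, P3: 5>3).
a4 is not dominated — it holds its own against a1 at P2 (4>1); a2 at P2 (4>2); a3 at P1 (3>0).

a3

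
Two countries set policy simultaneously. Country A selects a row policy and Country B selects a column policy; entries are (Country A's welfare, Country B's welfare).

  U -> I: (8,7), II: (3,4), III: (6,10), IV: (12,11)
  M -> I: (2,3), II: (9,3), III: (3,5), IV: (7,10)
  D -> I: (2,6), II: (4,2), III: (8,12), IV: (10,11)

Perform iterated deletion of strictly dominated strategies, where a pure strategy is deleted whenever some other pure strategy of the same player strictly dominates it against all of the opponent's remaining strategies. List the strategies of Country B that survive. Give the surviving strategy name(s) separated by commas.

For Country B, III strictly dominates I on the remaining rows (U: 10>7, M: 5>3, D: 12>6); eliminate I.
Column II is eliminated: III beats it against every remaining row (U: 10>4, M: 5>3, D: 12>2).
Row M is eliminated: U beats it against every remaining column (III: 6>3, IV: 12>7).
Among the remaining strategies, none is strictly dominated by another pure strategy of the same player, so the elimination stops.
Surviving strategies — Country A: {U, D}; Country B: {III, IV}.

III, IV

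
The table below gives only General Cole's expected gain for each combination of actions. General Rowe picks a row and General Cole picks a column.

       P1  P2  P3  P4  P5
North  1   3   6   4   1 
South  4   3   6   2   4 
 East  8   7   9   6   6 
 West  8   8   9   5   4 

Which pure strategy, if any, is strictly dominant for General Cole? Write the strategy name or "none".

P3

P3 vs P1: North: 6>1, South: 6>4, East: 9>8, West: 9>8.
P3 vs P2: North: 6>3, South: 6>3, East: 9>7, West: 9>8.
P3 vs P4: North: 6>4, South: 6>2, East: 9>6, West: 9>5.
P3 vs P5: North: 6>1, South: 6>4, East: 9>6, West: 9>4.
P3 strictly beats every other strategy against every opponent action, so it is strictly dominant.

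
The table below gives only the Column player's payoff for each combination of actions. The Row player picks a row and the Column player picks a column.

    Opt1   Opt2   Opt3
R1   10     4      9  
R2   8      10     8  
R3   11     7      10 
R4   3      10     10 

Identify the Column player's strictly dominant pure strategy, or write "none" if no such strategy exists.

Opt1 fails to dominate Opt2 at R2 (8<10).
Opt2 fails to dominate Opt1 at R1 (4<10).
Opt3 fails to dominate Opt1 at R1 (9<10).
No single strategy dominates all the others.

none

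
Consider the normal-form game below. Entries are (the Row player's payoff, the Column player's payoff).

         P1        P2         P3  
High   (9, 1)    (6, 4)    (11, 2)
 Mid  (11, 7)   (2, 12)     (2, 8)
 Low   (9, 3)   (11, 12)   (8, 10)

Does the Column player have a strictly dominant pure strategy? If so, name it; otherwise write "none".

P2

P2 vs P1: High: 4>1, Mid: 12>7, Low: 12>3.
P2 vs P3: High: 4>2, Mid: 12>8, Low: 12>10.
P2 strictly beats every other strategy against every opponent action, so it is strictly dominant.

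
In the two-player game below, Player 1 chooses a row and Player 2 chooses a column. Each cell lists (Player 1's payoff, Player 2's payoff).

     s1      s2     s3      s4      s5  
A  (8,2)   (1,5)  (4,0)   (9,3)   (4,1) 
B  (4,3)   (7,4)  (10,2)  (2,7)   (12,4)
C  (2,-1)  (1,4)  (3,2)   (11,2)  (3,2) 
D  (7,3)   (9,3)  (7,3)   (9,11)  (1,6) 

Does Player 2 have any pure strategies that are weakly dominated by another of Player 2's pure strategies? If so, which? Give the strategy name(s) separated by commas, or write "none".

s1: dominated, since s2 does at least as well everywhere (A: 5>2, B: 4>3, C: 4>-1, D: 3=3).
s2: no other strategy beats it everywhere (s1 at A (5>2); s3 at A (5>0); s4 at A (5>3); s5 at A (5>1)).
s2 weakly dominates s3 — A: 5>0, B: 4>2, C: 4>2, D: 3=3.
s4: no other strategy beats it everywhere (s1 at A (3>2); s2 at B (7>4); s3 at A (3>0); s5 at A (3>1)).
s4 weakly dominates s5 — A: 3>1, B: 7>4, C: 2=2, D: 11>6.

s1, s3, s5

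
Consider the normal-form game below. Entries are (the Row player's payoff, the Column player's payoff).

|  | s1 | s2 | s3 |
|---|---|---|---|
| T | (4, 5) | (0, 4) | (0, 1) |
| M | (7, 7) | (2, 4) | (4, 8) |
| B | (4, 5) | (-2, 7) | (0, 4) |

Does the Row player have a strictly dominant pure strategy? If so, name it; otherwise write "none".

M

M vs T: s1: 7>4, s2: 2>0, s3: 4>0.
M vs B: s1: 7>4, s2: 2>-2, s3: 4>0.
M strictly beats every other strategy against every opponent action, so it is strictly dominant.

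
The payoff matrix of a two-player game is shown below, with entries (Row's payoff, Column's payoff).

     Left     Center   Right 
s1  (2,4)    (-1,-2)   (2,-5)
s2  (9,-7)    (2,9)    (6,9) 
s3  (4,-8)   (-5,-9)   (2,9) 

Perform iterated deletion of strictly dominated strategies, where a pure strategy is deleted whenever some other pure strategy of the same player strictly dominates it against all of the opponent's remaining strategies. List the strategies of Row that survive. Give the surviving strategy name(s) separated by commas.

Row's strategy s1 is strictly dominated by s2 (Left: 9>2, Center: 2>-1, Right: 6>2) and is removed.
Row s3 is eliminated: s2 beats it against every remaining column (Left: 9>4, Center: 2>-5, Right: 6>2).
Column's strategy Left is strictly dominated by Center (s2: 9>-7) and is removed.
Among the remaining strategies, none is strictly dominated by another pure strategy of the same player, so the elimination stops.
Surviving strategies — Row: {s2}; Column: {Center, Right}.

s2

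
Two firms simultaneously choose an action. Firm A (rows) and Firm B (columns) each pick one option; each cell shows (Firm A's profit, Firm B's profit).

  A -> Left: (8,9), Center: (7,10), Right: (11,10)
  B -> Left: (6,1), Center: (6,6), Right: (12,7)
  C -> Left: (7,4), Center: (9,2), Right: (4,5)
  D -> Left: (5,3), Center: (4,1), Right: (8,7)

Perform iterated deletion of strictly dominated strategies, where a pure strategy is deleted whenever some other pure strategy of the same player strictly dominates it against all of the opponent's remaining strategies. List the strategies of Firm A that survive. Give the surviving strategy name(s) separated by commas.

Firm A's strategy D is strictly dominated by A (Left: 8>5, Center: 7>4, Right: 11>8) and is removed.
For Firm B, Right strictly dominates Left on the remaining rows (A: 10>9, B: 7>1, C: 5>4); eliminate Left.
Among the remaining strategies, none is strictly dominated by another pure strategy of the same player, so the elimination stops.
Surviving strategies — Firm A: {A, B, C}; Firm B: {Center, Right}.

A, B, C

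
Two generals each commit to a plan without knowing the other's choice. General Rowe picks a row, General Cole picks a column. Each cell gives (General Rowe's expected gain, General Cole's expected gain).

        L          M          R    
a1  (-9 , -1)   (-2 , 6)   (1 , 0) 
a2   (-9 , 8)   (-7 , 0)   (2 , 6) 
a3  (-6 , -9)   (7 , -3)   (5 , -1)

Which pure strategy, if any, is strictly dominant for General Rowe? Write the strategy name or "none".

a3 vs a1: L: -6>-9, M: 7>-2, R: 5>1.
a3 vs a2: L: -6>-9, M: 7>-7, R: 5>2.
a3 strictly beats every other strategy against every opponent action, so it is strictly dominant.

a3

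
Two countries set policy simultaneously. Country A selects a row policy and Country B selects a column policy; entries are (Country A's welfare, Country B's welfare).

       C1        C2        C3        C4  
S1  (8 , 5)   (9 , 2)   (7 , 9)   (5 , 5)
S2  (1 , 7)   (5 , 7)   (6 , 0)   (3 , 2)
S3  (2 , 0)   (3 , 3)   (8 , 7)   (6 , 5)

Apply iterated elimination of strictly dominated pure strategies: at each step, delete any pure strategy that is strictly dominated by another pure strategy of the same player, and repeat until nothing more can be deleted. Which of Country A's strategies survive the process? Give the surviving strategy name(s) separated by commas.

For Country A, S1 strictly dominates S2 on the remaining columns (C1: 8>1, C2: 9>5, C3: 7>6, C4: 5>3); eliminate S2.
For Country B, C3 strictly dominates C1 on the remaining rows (S1: 9>5, S3: 7>0); eliminate C1.
For Country B, C3 strictly dominates C2 on the remaining rows (S1: 9>2, S3: 7>3); eliminate C2.
Row S1 is eliminated: S3 beats it against every remaining column (C3: 8>7, C4: 6>5).
Country B's strategy C4 is strictly dominated by C3 (S3: 7>5) and is removed.
Among the remaining strategies, none is strictly dominated by another pure strategy of the same player, so the elimination stops.
Surviving strategies — Country A: {S3}; Country B: {C3}.

S3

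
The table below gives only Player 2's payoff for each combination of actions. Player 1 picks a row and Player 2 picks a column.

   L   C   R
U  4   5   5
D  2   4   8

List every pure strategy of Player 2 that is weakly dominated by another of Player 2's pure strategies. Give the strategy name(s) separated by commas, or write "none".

L, C

L: dominated, since C does at least as well everywhere (U: 5>4, D: 4>2).
C is weakly dominated by R (U: 5=5, D: 8>4).
R: no other strategy beats it everywhere (L at U (5>4); C at D (8>4)).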